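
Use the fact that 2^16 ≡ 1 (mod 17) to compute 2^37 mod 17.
By Fermat: 2^{16} ≡ 1 (mod 17). 37 = 2×16 + 5. So 2^{37} ≡ 2^{5} ≡ 15 (mod 17)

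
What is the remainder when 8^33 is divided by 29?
Using Fermat: 8^{28} ≡ 1 (mod 29). 33 ≡ 5 (mod 28). So 8^{33} ≡ 8^{5} ≡ 27 (mod 29)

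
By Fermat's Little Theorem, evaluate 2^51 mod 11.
By Fermat: 2^{10} ≡ 1 (mod 11). 51 = 5×10 + 1. So 2^{51} ≡ 2^{1} ≡ 2 (mod 11)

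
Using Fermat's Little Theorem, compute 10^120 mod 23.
By Fermat: 10^{22} ≡ 1 mod 23. 120 = 5×22 + 10. So 10^{120} ≡ 10^{10} ≡ 16 mod 23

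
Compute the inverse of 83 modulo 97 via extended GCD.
Extended GCD: 83(-7) + 97(6) = 1. So 83^(-1) ≡ -7 ≡ 90 (mod 97). Verify: 83 × 90 = 7470 ≡ 1 (mod 97)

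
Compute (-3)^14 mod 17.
By repeated squaring mod 17: (-3)^{1}≡14, (-3)^{2}≡9, (-3)^{4}≡13, (-3)^{8}≡16. Then (-3)^{14} = (-3)^{8+4+2} ≡ 16 × 13 × 9 ≡ 2 mod 17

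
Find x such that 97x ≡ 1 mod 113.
Since 113 is prime, by Fermat 97^(-1) ≡ 97^{111} ≡ 7 mod 113. Verify: 97 × 7 = 679 ≡ 1 mod 113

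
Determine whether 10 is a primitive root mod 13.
10^{6} ≡ 1 mod 13 and 6 < 12, so ord_13(10) = 6 ≠ 12 and 10 is not a primitive root.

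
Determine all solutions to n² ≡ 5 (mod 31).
The square roots of 5 mod 31 are 25 and 6. Verify: 25² = 625 ≡ 5 (mod 31)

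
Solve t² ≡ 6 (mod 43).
The square roots of 6 mod 43 are 36 and 7. Verify: 36² = 1296 ≡ 6 (mod 43)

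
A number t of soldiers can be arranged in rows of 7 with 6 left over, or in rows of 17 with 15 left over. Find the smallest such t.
M = 7 × 17 = 119. M₁ = 17, y₁ ≡ 5 mod 7. M₂ = 7, y₂ ≡ 5 mod 17. t = 6×17×5 + 15×7×5 ≡ 83 mod 119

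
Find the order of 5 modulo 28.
Powers of 5 mod 28: 5^1≡5, 5^2≡25, 5^3≡13, 5^4≡9, 5^5≡17, 5^6≡1. So the order of 5 is 6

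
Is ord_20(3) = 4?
Powers of 3 mod 20: 3^1≡3, 3^2≡9, 3^3≡7, 3^4≡1. First k with 3^k≡1 is k=4. Yes, ord_20(3) = 4.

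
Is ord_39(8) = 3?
Powers of 8 mod 39: 8^1≡8, 8^2≡25, 8^3≡5, 8^4≡1. 8^3≡5≢1, so ord ≠ 3. No, the actual order is 4.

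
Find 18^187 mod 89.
Using Fermat: 18^{88} ≡ 1 mod 89. 187 ≡ 11 mod 88. So 18^{187} ≡ 18^{11} ≡ 34 mod 89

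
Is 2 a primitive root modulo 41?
2^{20} ≡ 1 mod 41 and 20 < 40, so ord_41(2) = 20 ≠ 40 and 2 is not a primitive root.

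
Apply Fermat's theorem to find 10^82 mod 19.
By Fermat: 10^{18} ≡ 1 mod 19. 82 = 4×18 + 10. So 10^{82} ≡ 10^{10} ≡ 9 mod 19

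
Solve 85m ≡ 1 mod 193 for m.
Since 193 is prime, by Fermat 85^(-1) ≡ 85^{191} ≡ 109 mod 193. Verify: 85 × 109 = 9265 ≡ 1 mod 193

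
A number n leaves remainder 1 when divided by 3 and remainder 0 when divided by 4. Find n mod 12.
M = 3 × 4 = 12. M₁ = 4, y₁ ≡ 1 mod 3. M₂ = 3, y₂ ≡ 3 mod 4. n = 1×4×1 + 0×3×3 ≡ 4 mod 12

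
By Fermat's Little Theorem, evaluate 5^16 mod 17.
By Fermat's Little Theorem, 5^{16} ≡ 1 mod 17 since 17 is prime and gcd(5, 17) = 1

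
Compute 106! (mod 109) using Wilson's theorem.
(108)! = (106)! × (107) × (108) ≡ -1 (mod 109). So (106)! ≡ -1 × [(108)(107)]^(-1) ≡ 54 (mod 109)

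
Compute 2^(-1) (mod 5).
Since 5 is prime, by Fermat 2^(-1) ≡ 2^{3} ≡ 3 (mod 5). Verify: 2 × 3 = 6 ≡ 1 (mod 5)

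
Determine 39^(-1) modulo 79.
Since 79 is prime, by Fermat 39^(-1) ≡ 39^{77} ≡ 77 (mod 79). Verify: 39 × 77 = 3003 ≡ 1 (mod 79)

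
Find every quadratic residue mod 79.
Squares in Z_79*: {1, 2, 4, 5, 8, 9, 10, 11, 13, 16, 18, 19, 20, 21, 22, 23, 25, 26, 31, 32, 36, 38, 40, 42, 44, 45, 46, 49, 50, 51, 52, 55, 62, 64, 65, 67, 72, 73, 76}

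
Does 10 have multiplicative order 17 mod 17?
Powers of 10 mod 17: 10^1≡10, 10^2≡15, 10^3≡14, 10^4≡4, 10^5≡6, 10^6≡9, 10^7≡5, 10^8≡16, 10^9≡7, 10^10≡2, 10^11≡3, 10^12≡13, 10^13≡11, 10^14≡8, 10^15≡12, 10^16≡1. Already 10^16≡1, so the order is 16 < 17. No, the actual order is 16.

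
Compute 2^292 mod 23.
Using Fermat: 2^{22} ≡ 1 (mod 23). 292 ≡ 6 (mod 22). So 2^{292} ≡ 2^{6} ≡ 18 (mod 23)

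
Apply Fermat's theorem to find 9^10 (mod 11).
By Fermat's Little Theorem, 9^{10} ≡ 1 (mod 11) since 11 is prime and gcd(9, 11) = 1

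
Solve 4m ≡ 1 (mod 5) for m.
Since 5 is prime, by Fermat 4^(-1) ≡ 4^{3} ≡ 4 (mod 5). Verify: 4 × 4 = 16 ≡ 1 (mod 5)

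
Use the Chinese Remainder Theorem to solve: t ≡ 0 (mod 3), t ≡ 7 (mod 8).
M = 3 × 8 = 24. M₁ = 8, y₁ ≡ 2 (mod 3). M₂ = 3, y₂ ≡ 3 (mod 8). t = 0×8×2 + 7×3×3 ≡ 15 (mod 24)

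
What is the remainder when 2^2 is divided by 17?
2^{2} = 4 ≡ 4 mod 17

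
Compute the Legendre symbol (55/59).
(55/59) = 55^{29} mod 59 = -1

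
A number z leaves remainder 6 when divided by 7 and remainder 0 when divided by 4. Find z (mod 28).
M = 7 × 4 = 28. M₁ = 4, y₁ ≡ 2 (mod 7). M₂ = 7, y₂ ≡ 3 (mod 4). z = 6×4×2 + 0×7×3 ≡ 20 (mod 28)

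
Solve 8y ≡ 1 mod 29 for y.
Since 29 is prime, by Fermat 8^(-1) ≡ 8^{27} ≡ 11 mod 29. Verify: 8 × 11 = 88 ≡ 1 mod 29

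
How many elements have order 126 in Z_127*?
There are φ(127-1) = φ(126) = 36 primitive roots modulo 127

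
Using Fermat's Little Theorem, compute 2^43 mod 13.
By Fermat: 2^{12} ≡ 1 (mod 13). 43 = 3×12 + 7. So 2^{43} ≡ 2^{7} ≡ 11 (mod 13)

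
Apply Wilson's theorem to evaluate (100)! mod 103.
(102)! = (100)! × (101) × (102) ≡ -1 (mod 103). So (100)! ≡ -1 × [(102)(101)]^(-1) ≡ 51 (mod 103)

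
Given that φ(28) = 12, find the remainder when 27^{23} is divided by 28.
By Euler: 27^{12} ≡ 1 (mod 28) since gcd(27, 28) = 1. 23 = 1×12 + 11. So 27^{23} ≡ 27^{11} ≡ 27 (mod 28)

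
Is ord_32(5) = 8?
Powers of 5 mod 32: 5^1≡5, 5^2≡25, 5^3≡29, 5^4≡17, 5^5≡21, 5^6≡9, 5^7≡13, 5^8≡1. First k with 5^k≡1 is k=8. Yes, ord_32(5) = 8.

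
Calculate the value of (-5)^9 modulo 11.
By repeated squaring mod 11: (-5)^{1}≡6, (-5)^{2}≡3, (-5)^{4}≡9, (-5)^{8}≡4. Then (-5)^{9} = (-5)^{8+1} ≡ 4 × 6 ≡ 2 mod 11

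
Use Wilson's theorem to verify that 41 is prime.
(40)! mod 41 = 40. Since this equals -1 mod 41, Wilson confirms 41 is prime.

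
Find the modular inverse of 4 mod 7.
Since 7 is prime, by Fermat 4^(-1) ≡ 4^{5} ≡ 2 mod 7. Verify: 4 × 2 = 8 ≡ 1 mod 7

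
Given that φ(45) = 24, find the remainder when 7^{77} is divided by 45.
By Euler: 7^{24} ≡ 1 mod 45 since gcd(7, 45) = 1. 77 = 3×24 + 5. So 7^{77} ≡ 7^{5} ≡ 22 mod 45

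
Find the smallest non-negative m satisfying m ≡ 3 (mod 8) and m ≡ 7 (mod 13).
M = 8 × 13 = 104. M₁ = 13, y₁ ≡ 5 (mod 8). M₂ = 8, y₂ ≡ 5 (mod 13). m = 3×13×5 + 7×8×5 ≡ 59 (mod 104)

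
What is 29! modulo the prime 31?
(30)! = (29)! × (30) ≡ -1 (mod 31). So (29)! ≡ -1 × (30)^(-1) ≡ (-1)×(-1) = 1 (mod 31)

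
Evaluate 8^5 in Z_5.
Using Fermat: 8^{4} ≡ 1 mod 5. 5 ≡ 1 mod 4. So 8^{5} ≡ 8^{1} ≡ 3 mod 5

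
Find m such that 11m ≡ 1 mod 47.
Since 47 is prime, by Fermat 11^(-1) ≡ 11^{45} ≡ 30 mod 47. Verify: 11 × 30 = 330 ≡ 1 mod 47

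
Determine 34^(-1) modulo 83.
Since 83 is prime, by Fermat 34^(-1) ≡ 34^{81} ≡ 22 (mod 83). Verify: 34 × 22 = 748 ≡ 1 (mod 83)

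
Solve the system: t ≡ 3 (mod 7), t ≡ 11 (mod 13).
M = 7 × 13 = 91. M₁ = 13, y₁ ≡ 6 (mod 7). M₂ = 7, y₂ ≡ 2 (mod 13). t = 3×13×6 + 11×7×2 ≡ 24 (mod 91)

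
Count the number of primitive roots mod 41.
There are φ(41-1) = φ(40) = 16 primitive roots modulo 41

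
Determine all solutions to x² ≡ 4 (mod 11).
The square roots of 4 mod 11 are 9 and 2. Verify: 9² = 81 ≡ 4 (mod 11)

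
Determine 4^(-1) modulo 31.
Since 31 is prime, by Fermat 4^(-1) ≡ 4^{29} ≡ 8 (mod 31). Verify: 4 × 8 = 32 ≡ 1 (mod 31)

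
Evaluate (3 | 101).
(3/101) = 3^{50} mod 101 = -1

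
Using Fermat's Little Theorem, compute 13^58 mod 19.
By Fermat: 13^{18} ≡ 1 mod 19. 58 = 3×18 + 4. So 13^{58} ≡ 13^{4} ≡ 4 mod 19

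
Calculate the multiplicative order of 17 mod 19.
Powers of 17 mod 19: 17^1≡17, 17^2≡4, 17^3≡11, 17^4≡16, 17^5≡6, 17^6≡7, 17^7≡5, 17^8≡9, 17^9≡1. Order = 9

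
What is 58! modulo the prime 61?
(60)! = (58)! × (59) × (60) ≡ -1 mod 61. So (58)! ≡ -1 × [(60)(59)]^(-1) ≡ 30 mod 61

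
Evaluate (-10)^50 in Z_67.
By repeated squaring (mod 67): (-10)^{1}≡57, (-10)^{2}≡33, (-10)^{4}≡17, (-10)^{8}≡21, (-10)^{16}≡39, (-10)^{32}≡47. Then (-10)^{50} = (-10)^{32+16+2} ≡ 47 × 39 × 33 ≡ 55 (mod 67)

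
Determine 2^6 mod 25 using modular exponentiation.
By repeated squaring (mod 25): 2^{1}≡2, 2^{2}≡4, 2^{4}≡16. Then 2^{6} = 2^{4+2} ≡ 16 × 4 ≡ 14 (mod 25)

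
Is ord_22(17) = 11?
Powers of 17 mod 22: 17^1≡17, 17^2≡3, 17^3≡7, 17^4≡9, 17^5≡21, 17^6≡5, 17^7≡19, 17^8≡15, 17^9≡13, 17^10≡1. Already 17^10≡1, so the order is 10 < 11. No, the actual order is 10.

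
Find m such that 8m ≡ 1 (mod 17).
Since 17 is prime, by Fermat 8^(-1) ≡ 8^{15} ≡ 15 (mod 17). Verify: 8 × 15 = 120 ≡ 1 (mod 17)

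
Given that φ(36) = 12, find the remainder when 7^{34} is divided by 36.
By Euler: 7^{12} ≡ 1 (mod 36) since gcd(7, 36) = 1. 34 = 2×12 + 10. So 7^{34} ≡ 7^{10} ≡ 25 (mod 36)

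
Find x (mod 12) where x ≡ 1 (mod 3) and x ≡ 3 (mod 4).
M = 3 × 4 = 12. M₁ = 4, y₁ ≡ 1 (mod 3). M₂ = 3, y₂ ≡ 3 (mod 4). x = 1×4×1 + 3×3×3 ≡ 7 (mod 12)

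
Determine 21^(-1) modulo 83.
Since 83 is prime, by Fermat 21^(-1) ≡ 21^{81} ≡ 4 mod 83. Verify: 21 × 4 = 84 ≡ 1 mod 83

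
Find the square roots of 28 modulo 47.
The square roots of 28 mod 47 are 34 and 13. Verify: 34² = 1156 ≡ 28 mod 47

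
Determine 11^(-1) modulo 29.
Since 29 is prime, by Fermat 11^(-1) ≡ 11^{27} ≡ 8 (mod 29). Verify: 11 × 8 = 88 ≡ 1 (mod 29)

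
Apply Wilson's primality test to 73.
(72)! mod 73 = 72. Since 72 ≡ -1 mod 73, 73 is prime.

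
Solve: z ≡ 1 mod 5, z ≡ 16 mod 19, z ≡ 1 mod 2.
M = 5 × 19 × 2 = 190. M₁ = 38, y₁ ≡ 2 mod 5. M₂ = 10, y₂ ≡ 2 mod 19. M₃ = 95, y₃ ≡ 1 mod 2. z = 1×38×2 + 16×10×2 + 1×95×1 ≡ 111 mod 190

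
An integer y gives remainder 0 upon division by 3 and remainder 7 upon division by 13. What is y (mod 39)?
M = 3 × 13 = 39. M₁ = 13, y₁ ≡ 1 (mod 3). M₂ = 3, y₂ ≡ 9 (mod 13). y = 0×13×1 + 7×3×9 ≡ 33 (mod 39)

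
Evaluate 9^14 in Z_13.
Using Fermat: 9^{12} ≡ 1 (mod 13). 14 ≡ 2 (mod 12). So 9^{14} ≡ 9^{2} ≡ 3 (mod 13)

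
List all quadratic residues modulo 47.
QRs mod 47: {1, 2, 3, 4, 6, 7, 8, 9, 12, 14, 16, 17, 18, 21, 24, 25, 27, 28, 32, 34, 36, 37, 42}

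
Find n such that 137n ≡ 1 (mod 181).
Since 181 is prime, by Fermat 137^(-1) ≡ 137^{179} ≡ 37 (mod 181). Verify: 137 × 37 = 5069 ≡ 1 (mod 181)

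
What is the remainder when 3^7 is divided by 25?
By repeated squaring (mod 25): 3^{1}≡3, 3^{2}≡9, 3^{4}≡6. Then 3^{7} = 3^{4+2+1} ≡ 6 × 9 × 3 ≡ 12 (mod 25)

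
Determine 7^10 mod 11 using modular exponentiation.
Using Fermat: 7^{10} ≡ 1 mod 11. 10 ≡ 0 mod 10. So 7^{10} ≡ 7^{0} ≡ 1 mod 11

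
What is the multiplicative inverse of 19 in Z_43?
Since 43 is prime, by Fermat 19^(-1) ≡ 19^{41} ≡ 34 mod 43. Verify: 19 × 34 = 646 ≡ 1 mod 43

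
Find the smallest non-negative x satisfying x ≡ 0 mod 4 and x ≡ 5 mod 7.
M = 4 × 7 = 28. M₁ = 7, y₁ ≡ 3 mod 4. M₂ = 4, y₂ ≡ 2 mod 7. x = 0×7×3 + 5×4×2 ≡ 12 mod 28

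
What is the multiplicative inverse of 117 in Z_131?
Since 131 is prime, by Fermat 117^(-1) ≡ 117^{129} ≡ 28 (mod 131). Verify: 117 × 28 = 3276 ≡ 1 (mod 131)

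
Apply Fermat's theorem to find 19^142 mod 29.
By Fermat: 19^{28} ≡ 1 mod 29. 142 = 5×28 + 2. So 19^{142} ≡ 19^{2} ≡ 13 mod 29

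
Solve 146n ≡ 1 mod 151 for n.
Since 151 is prime, by Fermat 146^(-1) ≡ 146^{149} ≡ 30 mod 151. Verify: 146 × 30 = 4380 ≡ 1 mod 151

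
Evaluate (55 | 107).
(55/107) = 55^{53} mod 107 = -1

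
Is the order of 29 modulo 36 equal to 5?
Powers of 29 mod 36: 29^1≡29, 29^2≡13, 29^3≡17, 29^4≡25, 29^5≡5, 29^6≡1. 29^5≡5≢1, so ord ≠ 5. No, the actual order is 6.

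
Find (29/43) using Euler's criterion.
(29/43) = 29^{21} mod 43 = -1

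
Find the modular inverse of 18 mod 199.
Since 199 is prime, by Fermat 18^(-1) ≡ 18^{197} ≡ 188 mod 199. Verify: 18 × 188 = 3384 ≡ 1 mod 199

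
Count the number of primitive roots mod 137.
Number of primitive roots mod 137 = φ(p-1) = φ(136) = 64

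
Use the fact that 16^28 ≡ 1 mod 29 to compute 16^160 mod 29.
By Fermat: 16^{28} ≡ 1 mod 29. 160 = 5×28 + 20. So 16^{160} ≡ 16^{20} ≡ 20 mod 29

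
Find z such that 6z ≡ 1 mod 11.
Since 11 is prime, by Fermat 6^(-1) ≡ 6^{9} ≡ 2 mod 11. Verify: 6 × 2 = 12 ≡ 1 mod 11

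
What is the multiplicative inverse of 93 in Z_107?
Since 107 is prime, by Fermat 93^(-1) ≡ 93^{105} ≡ 84 mod 107. Verify: 93 × 84 = 7812 ≡ 1 mod 107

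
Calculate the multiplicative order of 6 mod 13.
Powers of 6 mod 13: 6^1≡6, 6^2≡10, 6^3≡8, 6^4≡9, 6^5≡2, 6^6≡12, 6^7≡7, 6^8≡3, 6^9≡5, 6^10≡4, 6^11≡11, 6^12≡1. So the order of 6 is 12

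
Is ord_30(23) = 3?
Powers of 23 mod 30: 23^1≡23, 23^2≡19, 23^3≡17, 23^4≡1. 23^3≡17≢1, so ord ≠ 3. No, the actual order is 4.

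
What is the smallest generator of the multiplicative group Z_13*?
g = 2. Powers: [2, 4, 8, 3, 6, 12, 11, 9, ...] generates all 12 non-zero residues.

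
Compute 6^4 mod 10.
6^{4} = 1296 ≡ 6 mod 10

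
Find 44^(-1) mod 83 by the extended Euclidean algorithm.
Extended GCD: 44(17) + 83(-9) = 1. So 44^(-1) ≡ 17 mod 83. Verify: 44 × 17 = 748 ≡ 1 mod 83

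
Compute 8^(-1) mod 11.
Since 11 is prime, by Fermat 8^(-1) ≡ 8^{9} ≡ 7 mod 11. Verify: 8 × 7 = 56 ≡ 1 mod 11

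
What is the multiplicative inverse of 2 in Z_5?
Since 5 is prime, by Fermat 2^(-1) ≡ 2^{3} ≡ 3 mod 5. Verify: 2 × 3 = 6 ≡ 1 mod 5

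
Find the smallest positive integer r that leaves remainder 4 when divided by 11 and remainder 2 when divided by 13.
M = 11 × 13 = 143. M₁ = 13, y₁ ≡ 6 mod 11. M₂ = 11, y₂ ≡ 6 mod 13. r = 4×13×6 + 2×11×6 ≡ 15 mod 143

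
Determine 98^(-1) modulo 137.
Since 137 is prime, by Fermat 98^(-1) ≡ 98^{135} ≡ 7 (mod 137). Verify: 98 × 7 = 686 ≡ 1 (mod 137)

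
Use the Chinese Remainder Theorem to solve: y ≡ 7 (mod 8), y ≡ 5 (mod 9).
M = 8 × 9 = 72. M₁ = 9, y₁ ≡ 1 (mod 8). M₂ = 8, y₂ ≡ 8 (mod 9). y = 7×9×1 + 5×8×8 ≡ 23 (mod 72)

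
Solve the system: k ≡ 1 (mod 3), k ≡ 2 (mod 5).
M = 3 × 5 = 15. M₁ = 5, y₁ ≡ 2 (mod 3). M₂ = 3, y₂ ≡ 2 (mod 5). k = 1×5×2 + 2×3×2 ≡ 7 (mod 15)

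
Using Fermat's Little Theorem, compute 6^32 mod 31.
By Fermat: 6^{30} ≡ 1 mod 31. So 6^{32} = 6^{30} · 6^{2} ≡ 6^{2} ≡ 5 mod 31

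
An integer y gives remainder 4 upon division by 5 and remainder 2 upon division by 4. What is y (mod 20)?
M = 5 × 4 = 20. M₁ = 4, y₁ ≡ 4 (mod 5). M₂ = 5, y₂ ≡ 1 (mod 4). y = 4×4×4 + 2×5×1 ≡ 14 (mod 20)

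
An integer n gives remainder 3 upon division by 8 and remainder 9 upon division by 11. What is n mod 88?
M = 8 × 11 = 88. M₁ = 11, y₁ ≡ 3 mod 8. M₂ = 8, y₂ ≡ 7 mod 11. n = 3×11×3 + 9×8×7 ≡ 75 mod 88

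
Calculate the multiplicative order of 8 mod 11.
Powers of 8 mod 11: 8^1≡8, 8^2≡9, 8^3≡6, 8^4≡4, 8^5≡10, 8^6≡3, 8^7≡2, 8^8≡5, 8^9≡7, 8^10≡1. Order = 10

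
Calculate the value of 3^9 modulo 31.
By repeated squaring (mod 31): 3^{1}≡3, 3^{2}≡9, 3^{4}≡19, 3^{8}≡20. Then 3^{9} = 3^{8+1} ≡ 20 × 3 ≡ 29 (mod 31)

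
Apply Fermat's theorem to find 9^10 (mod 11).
By Fermat's Little Theorem, 9^{10} ≡ 1 (mod 11) since 11 is prime and gcd(9, 11) = 1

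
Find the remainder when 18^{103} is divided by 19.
By Fermat: 18^{18} ≡ 1 (mod 19). 103 = 5×18 + 13. So 18^{103} ≡ 18^{13} ≡ 18 (mod 19)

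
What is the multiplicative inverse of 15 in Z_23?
Since 23 is prime, by Fermat 15^(-1) ≡ 15^{21} ≡ 20 mod 23. Verify: 15 × 20 = 300 ≡ 1 mod 23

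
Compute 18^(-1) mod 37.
Since 37 is prime, by Fermat 18^(-1) ≡ 18^{35} ≡ 35 mod 37. Verify: 18 × 35 = 630 ≡ 1 mod 37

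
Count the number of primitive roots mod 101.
There are φ(101-1) = φ(100) = 40 primitive roots modulo 101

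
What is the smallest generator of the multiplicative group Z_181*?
g = 2. Powers: [2, 4, 8, 16, 32, 64, 128, ...] generates all 180 non-zero residues.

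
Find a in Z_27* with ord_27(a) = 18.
2 has order 18 mod 27 since 2^{18} ≡ 1 mod 27 and no smaller power works.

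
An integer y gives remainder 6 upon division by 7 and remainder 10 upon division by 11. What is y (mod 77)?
M = 7 × 11 = 77. M₁ = 11, y₁ ≡ 2 (mod 7). M₂ = 7, y₂ ≡ 8 (mod 11). y = 6×11×2 + 10×7×8 ≡ 76 (mod 77)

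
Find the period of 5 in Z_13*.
Powers of 5 mod 13: 5^1≡5, 5^2≡12, 5^3≡8, 5^4≡1. So the order of 5 is 4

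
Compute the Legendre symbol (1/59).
(1/59) = 1^{29} mod 59 = 1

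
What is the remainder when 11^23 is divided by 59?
By repeated squaring mod 59: 11^{1}≡11, 11^{2}≡3, 11^{4}≡9, 11^{8}≡22, 11^{16}≡12. Then 11^{23} = 11^{16+4+2+1} ≡ 12 × 9 × 3 × 11 ≡ 24 mod 59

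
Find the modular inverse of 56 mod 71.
Since 71 is prime, by Fermat 56^(-1) ≡ 56^{69} ≡ 52 mod 71. Verify: 56 × 52 = 2912 ≡ 1 mod 71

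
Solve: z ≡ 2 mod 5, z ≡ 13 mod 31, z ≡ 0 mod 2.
M = 5 × 31 × 2 = 310. M₁ = 62, y₁ ≡ 3 mod 5. M₂ = 10, y₂ ≡ 28 mod 31. M₃ = 155, y₃ ≡ 1 mod 2. z = 2×62×3 + 13×10×28 + 0×155×1 ≡ 292 mod 310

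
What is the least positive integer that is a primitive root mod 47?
g = 5. For each prime q|46: 5^{23}≡46, 5^{2}≡25, none ≡ 1, so ord_47(5) = 46 and 5 is a primitive root.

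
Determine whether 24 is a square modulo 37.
By Euler's criterion: 24^{18} ≡ 36 mod 37. Since this equals -1 (≡ 36), 24 is not a QR.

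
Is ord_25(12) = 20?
Powers of 12 mod 25: 12^1≡12, 12^2≡19, 12^3≡3, 12^4≡11, 12^5≡7, 12^6≡9, 12^7≡8, 12^8≡21, 12^9≡2, 12^10≡24, 12^11≡13, 12^12≡6, 12^13≡22, 12^14≡14, 12^15≡18, 12^16≡16, 12^17≡17, 12^18≡4, 12^19≡23, 12^20≡1. First k with 12^k≡1 is k=20. Yes, ord_25(12) = 20.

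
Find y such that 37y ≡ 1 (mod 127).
Since 127 is prime, by Fermat 37^(-1) ≡ 37^{125} ≡ 103 (mod 127). Verify: 37 × 103 = 3811 ≡ 1 (mod 127)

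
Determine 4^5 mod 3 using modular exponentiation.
Using Fermat: 4^{2} ≡ 1 (mod 3). 5 ≡ 1 (mod 2). So 4^{5} ≡ 4^{1} ≡ 1 (mod 3)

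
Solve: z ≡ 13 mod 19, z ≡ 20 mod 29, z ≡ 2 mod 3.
M = 19 × 29 × 3 = 1653. M₁ = 87, y₁ ≡ 7 mod 19. M₂ = 57, y₂ ≡ 28 mod 29. M₃ = 551, y₃ ≡ 2 mod 3. z = 13×87×7 + 20×57×28 + 2×551×2 ≡ 716 mod 1653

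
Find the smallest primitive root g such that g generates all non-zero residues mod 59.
g = 2. For each prime q|58: 2^{29}≡58, 2^{2}≡4, none ≡ 1, so ord_59(2) = 58 and 2 is a primitive root.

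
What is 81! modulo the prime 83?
(82)! = (81)! × (82) ≡ -1 mod 83. So (81)! ≡ -1 × (82)^(-1) ≡ (-1)×(-1) = 1 mod 83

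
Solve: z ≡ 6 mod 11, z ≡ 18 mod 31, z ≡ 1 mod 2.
M = 11 × 31 × 2 = 682. M₁ = 62, y₁ ≡ 8 mod 11. M₂ = 22, y₂ ≡ 24 mod 31. M₃ = 341, y₃ ≡ 1 mod 2. z = 6×62×8 + 18×22×24 + 1×341×1 ≡ 545 mod 682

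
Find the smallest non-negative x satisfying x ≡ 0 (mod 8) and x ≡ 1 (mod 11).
M = 8 × 11 = 88. M₁ = 11, y₁ ≡ 3 (mod 8). M₂ = 8, y₂ ≡ 7 (mod 11). x = 0×11×3 + 1×8×7 ≡ 56 (mod 88)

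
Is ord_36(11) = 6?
Powers of 11 mod 36: 11^1≡11, 11^2≡13, 11^3≡35, 11^4≡25, 11^5≡23, 11^6≡1. First k with 11^k≡1 is k=6. Yes, ord_36(11) = 6.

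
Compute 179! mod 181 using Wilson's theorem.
(180)! = (179)! × (180) ≡ -1 mod 181. So (179)! ≡ -1 × (180)^(-1) ≡ (-1)×(-1) = 1 mod 181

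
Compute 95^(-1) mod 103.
Since 103 is prime, by Fermat 95^(-1) ≡ 95^{101} ≡ 90 mod 103. Verify: 95 × 90 = 8550 ≡ 1 mod 103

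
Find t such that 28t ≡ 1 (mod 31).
Since 31 is prime, by Fermat 28^(-1) ≡ 28^{29} ≡ 10 (mod 31). Verify: 28 × 10 = 280 ≡ 1 (mod 31)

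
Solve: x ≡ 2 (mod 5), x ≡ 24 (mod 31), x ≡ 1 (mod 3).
M = 5 × 31 × 3 = 465. M₁ = 93, y₁ ≡ 2 (mod 5). M₂ = 15, y₂ ≡ 29 (mod 31). M₃ = 155, y₃ ≡ 2 (mod 3). x = 2×93×2 + 24×15×29 + 1×155×2 ≡ 427 (mod 465)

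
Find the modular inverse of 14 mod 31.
Since 31 is prime, by Fermat 14^(-1) ≡ 14^{29} ≡ 20 (mod 31). Verify: 14 × 20 = 280 ≡ 1 (mod 31)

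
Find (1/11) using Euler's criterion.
(1/11) = 1^{5} mod 11 = 1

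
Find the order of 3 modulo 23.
Powers of 3 mod 23: 3^1≡3, 3^2≡9, 3^3≡4, 3^4≡12, 3^5≡13, 3^6≡16, 3^7≡2, 3^8≡6, 3^9≡18, 3^10≡8, 3^11≡1. ord_23(3) = 11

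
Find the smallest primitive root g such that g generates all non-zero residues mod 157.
g = 5. Powers: [5, 25, 125, 154, 142, 82, 96, ...] generates all 156 non-zero residues.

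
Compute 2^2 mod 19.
2^{2} = 4 ≡ 4 (mod 19)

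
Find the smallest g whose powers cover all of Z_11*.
g = 2. For each prime q|10: 2^{5}≡10, 2^{2}≡4, none ≡ 1, so ord_11(2) = 10 and 2 is a primitive root.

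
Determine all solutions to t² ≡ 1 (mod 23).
The square roots of 1 mod 23 are 1 and 22. Verify: 1² = 1 ≡ 1 (mod 23)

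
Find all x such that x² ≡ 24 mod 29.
The square roots of 24 mod 29 are 16 and 13. Verify: 16² = 256 ≡ 24 mod 29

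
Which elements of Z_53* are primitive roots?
There are φ(52) = 24 primitive roots mod 53: {2, 3, 5, 8, 12, 14, 18, 19, 20, 21, 22, 26, 27, 31, 32, 33, 34, 35, 39, 41, 45, 48, 50, 51}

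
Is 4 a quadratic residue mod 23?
By Euler's criterion: 4^{11} ≡ 1 mod 23. Since this equals 1, 4 is a QR.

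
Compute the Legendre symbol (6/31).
(6/31) = 6^{15} mod 31 = -1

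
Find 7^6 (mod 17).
By repeated squaring (mod 17): 7^{1}≡7, 7^{2}≡15, 7^{4}≡4. Then 7^{6} = 7^{4+2} ≡ 4 × 15 ≡ 9 (mod 17)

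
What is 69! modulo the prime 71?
(70)! = (69)! × (70) ≡ -1 (mod 71). So (69)! ≡ -1 × (70)^(-1) ≡ (-1)×(-1) = 1 (mod 71)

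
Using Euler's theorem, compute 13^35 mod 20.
By Euler: 13^{8} ≡ 1 mod 20 since gcd(13, 20) = 1. 35 = 4×8 + 3. So 13^{35} ≡ 13^{3} ≡ 17 mod 20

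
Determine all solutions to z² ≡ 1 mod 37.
The square roots of 1 mod 37 are 1 and 36. Verify: 1² = 1 ≡ 1 mod 37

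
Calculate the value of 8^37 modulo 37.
Using Fermat: 8^{36} ≡ 1 mod 37. 37 ≡ 1 mod 36. So 8^{37} ≡ 8^{1} ≡ 8 mod 37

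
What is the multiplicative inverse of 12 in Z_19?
Since 19 is prime, by Fermat 12^(-1) ≡ 12^{17} ≡ 8 mod 19. Verify: 12 × 8 = 96 ≡ 1 mod 19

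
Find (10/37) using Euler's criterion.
(10/37) = 10^{18} mod 37 = 1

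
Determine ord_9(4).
Powers of 4 mod 9: 4^1≡4, 4^2≡7, 4^3≡1. ord_9(4) = 3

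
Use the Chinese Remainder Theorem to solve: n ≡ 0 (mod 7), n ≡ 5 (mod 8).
M = 7 × 8 = 56. M₁ = 8, y₁ ≡ 1 (mod 7). M₂ = 7, y₂ ≡ 7 (mod 8). n = 0×8×1 + 5×7×7 ≡ 21 (mod 56)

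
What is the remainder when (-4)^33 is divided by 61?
By repeated squaring (mod 61): (-4)^{1}≡57, (-4)^{2}≡16, (-4)^{4}≡12, (-4)^{8}≡22, (-4)^{16}≡57, (-4)^{32}≡16. Then (-4)^{33} = (-4)^{32+1} ≡ 16 × 57 ≡ 58 (mod 61)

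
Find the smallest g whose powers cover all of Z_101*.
g = 2. For each prime q|100: 2^{50}≡100, 2^{20}≡95, none ≡ 1, so ord_101(2) = 100 and 2 is a primitive root.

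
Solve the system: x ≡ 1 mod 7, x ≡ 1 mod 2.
M = 7 × 2 = 14. M₁ = 2, y₁ ≡ 4 mod 7. M₂ = 7, y₂ ≡ 1 mod 2. x = 1×2×4 + 1×7×1 ≡ 1 mod 14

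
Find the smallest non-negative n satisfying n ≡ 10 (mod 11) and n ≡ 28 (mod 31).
M = 11 × 31 = 341. M₁ = 31, y₁ ≡ 5 (mod 11). M₂ = 11, y₂ ≡ 17 (mod 31). n = 10×31×5 + 28×11×17 ≡ 307 (mod 341)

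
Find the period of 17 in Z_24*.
Powers of 17 mod 24: 17^1≡17, 17^2≡1. Order = 2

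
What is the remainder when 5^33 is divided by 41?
By repeated squaring (mod 41): 5^{1}≡5, 5^{2}≡25, 5^{4}≡10, 5^{8}≡18, 5^{16}≡37, 5^{32}≡16. Then 5^{33} = 5^{32+1} ≡ 16 × 5 ≡ 39 (mod 41)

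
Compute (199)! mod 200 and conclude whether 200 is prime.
(199)! mod 200 = 0. Since 0 ≢ -1 mod 200, 200 is not prime.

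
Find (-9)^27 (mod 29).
By repeated squaring (mod 29): (-9)^{1}≡20, (-9)^{2}≡23, (-9)^{4}≡7, (-9)^{8}≡20, (-9)^{16}≡23. Then (-9)^{27} = (-9)^{16+8+2+1} ≡ 23 × 20 × 23 × 20 ≡ 16 (mod 29)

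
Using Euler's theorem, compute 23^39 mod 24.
By Euler: 23^{8} ≡ 1 mod 24 since gcd(23, 24) = 1. 39 = 4×8 + 7. So 23^{39} ≡ 23^{7} ≡ 23 mod 24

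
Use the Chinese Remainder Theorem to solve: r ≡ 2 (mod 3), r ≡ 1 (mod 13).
M = 3 × 13 = 39. M₁ = 13, y₁ ≡ 1 (mod 3). M₂ = 3, y₂ ≡ 9 (mod 13). r = 2×13×1 + 1×3×9 ≡ 14 (mod 39)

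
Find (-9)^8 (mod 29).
By repeated squaring (mod 29): (-9)^{1}≡20, (-9)^{2}≡23, (-9)^{4}≡7, (-9)^{8}≡20. So (-9)^{8} ≡ 20 (mod 29)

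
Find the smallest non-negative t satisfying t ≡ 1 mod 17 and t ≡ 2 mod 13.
M = 17 × 13 = 221. M₁ = 13, y₁ ≡ 4 mod 17. M₂ = 17, y₂ ≡ 10 mod 13. t = 1×13×4 + 2×17×10 ≡ 171 mod 221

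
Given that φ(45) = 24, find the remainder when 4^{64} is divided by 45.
By Euler: 4^{24} ≡ 1 (mod 45) since gcd(4, 45) = 1. 64 = 2×24 + 16. So 4^{64} ≡ 4^{16} ≡ 31 (mod 45)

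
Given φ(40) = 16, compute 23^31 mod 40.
By Euler: 23^{16} ≡ 1 (mod 40) since gcd(23, 40) = 1. 31 = 1×16 + 15. So 23^{31} ≡ 23^{15} ≡ 7 (mod 40)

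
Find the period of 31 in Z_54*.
Powers of 31 mod 54: 31^1≡31, 31^2≡43, 31^3≡37, 31^4≡13, 31^5≡25, 31^6≡19, 31^7≡49, 31^8≡7, 31^9≡1. ord_54(31) = 9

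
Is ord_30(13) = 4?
Powers of 13 mod 30: 13^1≡13, 13^2≡19, 13^3≡7, 13^4≡1. First k with 13^k≡1 is k=4. Yes, ord_30(13) = 4.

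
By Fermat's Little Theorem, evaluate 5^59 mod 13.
By Fermat: 5^{12} ≡ 1 (mod 13). 59 = 4×12 + 11. So 5^{59} ≡ 5^{11} ≡ 8 (mod 13)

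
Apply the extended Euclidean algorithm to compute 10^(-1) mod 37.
Extended GCD: 10(-11) + 37(3) = 1. So 10^(-1) ≡ -11 ≡ 26 (mod 37). Verify: 10 × 26 = 260 ≡ 1 (mod 37)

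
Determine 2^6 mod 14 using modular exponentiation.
By repeated squaring (mod 14): 2^{1}≡2, 2^{2}≡4, 2^{4}≡2. Then 2^{6} = 2^{4+2} ≡ 2 × 4 ≡ 8 (mod 14)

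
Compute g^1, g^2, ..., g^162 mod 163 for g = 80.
80^1, 80^2, ..., 80^{162} mod 163: [80, 43, 17, 56, 79, 126, 137, 39, 23, 47, 11, 65, 147, 24, 127, 54, 82, 40, 103, 90, 28, 121, 63, 150, 101, 93, 105, 87, 114, 155, 12, 145, 27, 41, 20, 133, 45, 14, 142, 113, 75, 132, 128, 134, 125, 57, 159, 6, 154, 95, 102, 10, 148, 104, 7, 71, 138, 119, 66, 64, 67, 144, 110, 161, 3, 77, 129, 51, 5, 74, 52, 85, 117, 69, 141, 33, 32, 115, 72, 55, 162, 83, 120, 146, 107, 84, 37, 26, 124, 140, 116, 152, 98, 16, 139, 36, 109, 81, 123, 60, 73, 135, 42, 100, 13, 62, 70, 58, 76, 49, 8, 151, 18, 136, 122, 143, 30, 118, 149, 21, 50, 88, 31, 35, 29, 38, 106, 4, 157, 9, 68, 61, 153, 15, 59, 156, 92, 25, 44, 97, 99, 96, 19, 53, 2, 160, 86, 34, 112, 158, 89, 111, 78, 46, 94, 22, 130, 131, 48, 91, 108, 1]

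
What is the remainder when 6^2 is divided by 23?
6^{2} = 36 ≡ 13 mod 23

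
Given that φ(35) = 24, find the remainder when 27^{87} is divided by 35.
By Euler: 27^{24} ≡ 1 mod 35 since gcd(27, 35) = 1. 87 = 3×24 + 15. So 27^{87} ≡ 27^{15} ≡ 13 mod 35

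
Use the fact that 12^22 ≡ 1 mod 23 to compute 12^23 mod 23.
By Fermat: 12^{22} ≡ 1 mod 23. So 12^{23} = 12^{22} · 12^{1} ≡ 12^{1} ≡ 12 mod 23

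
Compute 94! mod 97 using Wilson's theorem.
(96)! = (94)! × (95) × (96) ≡ -1 mod 97. So (94)! ≡ -1 × [(96)(95)]^(-1) ≡ 48 mod 97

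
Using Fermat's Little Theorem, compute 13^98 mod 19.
By Fermat: 13^{18} ≡ 1 mod 19. 98 = 5×18 + 8. So 13^{98} ≡ 13^{8} ≡ 16 mod 19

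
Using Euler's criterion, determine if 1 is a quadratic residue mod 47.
By Euler's criterion: 1^{23} ≡ 1 mod 47. Since this equals 1, 1 is a QR.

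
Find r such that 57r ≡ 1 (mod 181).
Since 181 is prime, by Fermat 57^(-1) ≡ 57^{179} ≡ 54 (mod 181). Verify: 57 × 54 = 3078 ≡ 1 (mod 181)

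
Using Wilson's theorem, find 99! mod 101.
(100)! = (99)! × (100) ≡ -1 mod 101. So (99)! ≡ -1 × (100)^(-1) ≡ (-1)×(-1) = 1 mod 101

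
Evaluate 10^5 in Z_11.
By repeated squaring (mod 11): 10^{1}≡10, 10^{2}≡1, 10^{4}≡1. Then 10^{5} = 10^{4+1} ≡ 1 × 10 ≡ 10 (mod 11)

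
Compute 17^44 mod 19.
Using Fermat: 17^{18} ≡ 1 (mod 19). 44 ≡ 8 (mod 18). So 17^{44} ≡ 17^{8} ≡ 9 (mod 19)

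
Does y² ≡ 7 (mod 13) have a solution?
By Euler's criterion: 7^{6} ≡ 12 (mod 13). Since this equals -1 (≡ 12), 7 is not a QR.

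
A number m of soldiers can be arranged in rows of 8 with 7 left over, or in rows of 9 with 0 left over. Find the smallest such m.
M = 8 × 9 = 72. M₁ = 9, y₁ ≡ 1 mod 8. M₂ = 8, y₂ ≡ 8 mod 9. m = 7×9×1 + 0×8×8 ≡ 63 mod 72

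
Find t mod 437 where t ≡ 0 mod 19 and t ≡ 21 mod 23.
M = 19 × 23 = 437. M₁ = 23, y₁ ≡ 5 mod 19. M₂ = 19, y₂ ≡ 17 mod 23. t = 0×23×5 + 21×19×17 ≡ 228 mod 437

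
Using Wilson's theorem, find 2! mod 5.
(4)! = (2)! × (3) × (4) ≡ -1 mod 5. So (2)! ≡ -1 × [(4)(3)]^(-1) ≡ 2 mod 5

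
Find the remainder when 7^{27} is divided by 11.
By Fermat: 7^{10} ≡ 1 mod 11. 27 = 2×10 + 7. So 7^{27} ≡ 7^{7} ≡ 6 mod 11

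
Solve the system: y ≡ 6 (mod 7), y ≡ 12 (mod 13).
M = 7 × 13 = 91. M₁ = 13, y₁ ≡ 6 (mod 7). M₂ = 7, y₂ ≡ 2 (mod 13). y = 6×13×6 + 12×7×2 ≡ 90 (mod 91)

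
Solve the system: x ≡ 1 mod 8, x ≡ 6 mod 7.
M = 8 × 7 = 56. M₁ = 7, y₁ ≡ 7 mod 8. M₂ = 8, y₂ ≡ 1 mod 7. x = 1×7×7 + 6×8×1 ≡ 41 mod 56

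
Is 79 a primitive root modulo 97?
79^{16} ≡ 1 (mod 97) and 16 < 96, so ord_97(79) = 16 ≠ 96 and 79 is not a primitive root.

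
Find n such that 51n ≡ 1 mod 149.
Since 149 is prime, by Fermat 51^(-1) ≡ 51^{147} ≡ 38 mod 149. Verify: 51 × 38 = 1938 ≡ 1 mod 149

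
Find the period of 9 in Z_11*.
Powers of 9 mod 11: 9^1≡9, 9^2≡4, 9^3≡3, 9^4≡5, 9^5≡1. ord_11(9) = 5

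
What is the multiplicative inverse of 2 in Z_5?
Since 5 is prime, by Fermat 2^(-1) ≡ 2^{3} ≡ 3 (mod 5). Verify: 2 × 3 = 6 ≡ 1 (mod 5)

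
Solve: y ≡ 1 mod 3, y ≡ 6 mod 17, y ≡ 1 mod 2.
M = 3 × 17 × 2 = 102. M₁ = 34, y₁ ≡ 1 mod 3. M₂ = 6, y₂ ≡ 3 mod 17. M₃ = 51, y₃ ≡ 1 mod 2. y = 1×34×1 + 6×6×3 + 1×51×1 ≡ 91 mod 102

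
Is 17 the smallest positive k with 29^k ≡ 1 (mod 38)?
Powers of 29 mod 38: 29^1≡29, 29^2≡5, 29^3≡31, 29^4≡25, 29^5≡3, 29^6≡11, 29^7≡15, 29^8≡17, 29^9≡37, 29^10≡9, 29^11≡33, 29^12≡7, 29^13≡13, 29^14≡35, 29^15≡27, 29^16≡23, 29^17≡21, 29^18≡1. 29^17≡21≢1, so ord ≠ 17. No, the actual order is 18.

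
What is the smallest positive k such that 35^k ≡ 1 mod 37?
Powers of 35 mod 37: 35^1≡35, 35^2≡4, 35^3≡29, 35^4≡16, 35^5≡5, 35^6≡27, 35^7≡20, 35^8≡34, 35^9≡6, 35^10≡25, 35^11≡24, 35^12≡26, 35^13≡22, 35^14≡30, 35^15≡14, 35^16≡9, 35^17≡19, 35^18≡36, 35^19≡2, 35^20≡33, 35^21≡8, 35^22≡21, 35^23≡32, 35^24≡10, 35^25≡17, 35^26≡3, 35^27≡31, 35^28≡12, 35^29≡13, 35^30≡11, 35^31≡15, 35^32≡7, 35^33≡23, 35^34≡28, 35^35≡18, 35^36≡1. So the order of 35 is 36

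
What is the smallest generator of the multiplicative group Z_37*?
g = 2. Powers: [2, 4, 8, 16, 32, 27, ...] generates all 36 non-zero residues.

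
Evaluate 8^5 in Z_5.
Using Fermat: 8^{4} ≡ 1 mod 5. 5 ≡ 1 mod 4. So 8^{5} ≡ 8^{1} ≡ 3 mod 5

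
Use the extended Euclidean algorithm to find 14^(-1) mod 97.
Extended GCD: 14(7) + 97(-1) = 1. So 14^(-1) ≡ 7 (mod 97). Verify: 14 × 7 = 98 ≡ 1 (mod 97)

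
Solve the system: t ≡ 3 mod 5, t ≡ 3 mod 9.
M = 5 × 9 = 45. M₁ = 9, y₁ ≡ 4 mod 5. M₂ = 5, y₂ ≡ 2 mod 9. t = 3×9×4 + 3×5×2 ≡ 3 mod 45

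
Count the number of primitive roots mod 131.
A prime p has φ(p-1) primitive roots; here φ(130) = 48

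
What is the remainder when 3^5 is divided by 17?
By repeated squaring mod 17: 3^{1}≡3, 3^{2}≡9, 3^{4}≡13. Then 3^{5} = 3^{4+1} ≡ 13 × 3 ≡ 5 mod 17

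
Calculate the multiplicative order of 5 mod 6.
Powers of 5 mod 6: 5^1≡5, 5^2≡1. Order = 2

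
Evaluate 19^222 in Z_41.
Using Fermat: 19^{40} ≡ 1 mod 41. 222 ≡ 22 mod 40. So 19^{222} ≡ 19^{22} ≡ 8 mod 41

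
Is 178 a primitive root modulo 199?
178^{9} ≡ 1 (mod 199) and 9 < 198, so ord_199(178) = 9 ≠ 198 and 178 is not a primitive root.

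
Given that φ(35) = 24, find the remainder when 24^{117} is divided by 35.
By Euler: 24^{24} ≡ 1 (mod 35) since gcd(24, 35) = 1. 117 = 4×24 + 21. So 24^{117} ≡ 24^{21} ≡ 34 (mod 35)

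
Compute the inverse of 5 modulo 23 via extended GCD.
Extended GCD: 5(-9) + 23(2) = 1. So 5^(-1) ≡ -9 ≡ 14 (mod 23). Verify: 5 × 14 = 70 ≡ 1 (mod 23)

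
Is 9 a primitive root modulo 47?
9^{23} ≡ 1 mod 47 and 23 < 46, so ord_47(9) = 23 ≠ 46 and 9 is not a primitive root.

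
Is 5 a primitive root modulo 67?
5^{22} ≡ 1 (mod 67) and 22 < 66, so ord_67(5) = 22 ≠ 66 and 5 is not a primitive root.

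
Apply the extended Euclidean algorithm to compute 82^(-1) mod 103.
Extended GCD: 82(49) + 103(-39) = 1. So 82^(-1) ≡ 49 (mod 103). Verify: 82 × 49 = 4018 ≡ 1 (mod 103)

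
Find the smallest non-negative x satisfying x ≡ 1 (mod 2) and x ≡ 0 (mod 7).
M = 2 × 7 = 14. M₁ = 7, y₁ ≡ 1 (mod 2). M₂ = 2, y₂ ≡ 4 (mod 7). x = 1×7×1 + 0×2×4 ≡ 7 (mod 14)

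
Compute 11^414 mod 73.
Using Fermat: 11^{72} ≡ 1 (mod 73). 414 ≡ 54 (mod 72). So 11^{414} ≡ 11^{54} ≡ 27 (mod 73)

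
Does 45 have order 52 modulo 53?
ord_53(45) divides 52. For each prime q|52: 45^{26}≡52, 45^{4}≡15, none ≡ 1. So 45 has order 52 and is a primitive root mod 53.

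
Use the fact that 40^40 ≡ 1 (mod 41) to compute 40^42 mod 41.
By Fermat: 40^{40} ≡ 1 (mod 41). So 40^{42} = 40^{40} · 40^{2} ≡ 40^{2} ≡ 1 (mod 41)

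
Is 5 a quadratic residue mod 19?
By Euler's criterion: 5^{9} ≡ 1 mod 19. Since this equals 1, 5 is a QR.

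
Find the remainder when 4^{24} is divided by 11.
By Fermat: 4^{10} ≡ 1 mod 11. 24 = 2×10 + 4. So 4^{24} ≡ 4^{4} ≡ 3 mod 11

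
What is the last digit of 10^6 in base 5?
By repeated squaring (mod 5): 10^{1}≡0, 10^{2}≡0, 10^{4}≡0. Then 10^{6} = 10^{4+2} ≡ 0 × 0 ≡ 0 (mod 5)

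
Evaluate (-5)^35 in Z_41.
By repeated squaring mod 41: (-5)^{1}≡36, (-5)^{2}≡25, (-5)^{4}≡10, (-5)^{8}≡18, (-5)^{16}≡37, (-5)^{32}≡16. Then (-5)^{35} = (-5)^{32+2+1} ≡ 16 × 25 × 36 ≡ 9 mod 41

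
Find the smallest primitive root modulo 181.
g = 2. For each prime q|180: 2^{90}≡180, 2^{60}≡48, 2^{36}≡59, none ≡ 1, so ord_181(2) = 180 and 2 is a primitive root.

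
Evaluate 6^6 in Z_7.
Using Fermat: 6^{6} ≡ 1 (mod 7). 6 ≡ 0 (mod 6). So 6^{6} ≡ 6^{0} ≡ 1 (mod 7)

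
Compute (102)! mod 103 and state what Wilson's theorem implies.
(102)! mod 103 = 102. Since this equals -1 mod 103, Wilson confirms 103 is prime.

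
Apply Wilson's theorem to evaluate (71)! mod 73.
(72)! = (71)! × (72) ≡ -1 mod 73. So (71)! ≡ -1 × (72)^(-1) ≡ (-1)×(-1) = 1 mod 73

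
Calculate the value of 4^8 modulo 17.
By repeated squaring (mod 17): 4^{1}≡4, 4^{2}≡16, 4^{4}≡1, 4^{8}≡1. So 4^{8} ≡ 1 (mod 17)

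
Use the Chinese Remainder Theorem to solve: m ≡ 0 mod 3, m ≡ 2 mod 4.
M = 3 × 4 = 12. M₁ = 4, y₁ ≡ 1 mod 3. M₂ = 3, y₂ ≡ 3 mod 4. m = 0×4×1 + 2×3×3 ≡ 6 mod 12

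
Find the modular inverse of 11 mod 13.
Since 13 is prime, by Fermat 11^(-1) ≡ 11^{11} ≡ 6 (mod 13). Verify: 11 × 6 = 66 ≡ 1 (mod 13)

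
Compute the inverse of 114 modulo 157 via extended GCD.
Extended GCD: 114(73) + 157(-53) = 1. So 114^(-1) ≡ 73 (mod 157). Verify: 114 × 73 = 8322 ≡ 1 (mod 157)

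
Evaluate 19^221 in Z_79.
Using Fermat: 19^{78} ≡ 1 mod 79. 221 ≡ 65 mod 78. So 19^{221} ≡ 19^{65} ≡ 55 mod 79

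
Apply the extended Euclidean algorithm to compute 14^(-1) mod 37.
Extended GCD: 14(8) + 37(-3) = 1. So 14^(-1) ≡ 8 (mod 37). Verify: 14 × 8 = 112 ≡ 1 (mod 37)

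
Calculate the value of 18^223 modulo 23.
Using Fermat: 18^{22} ≡ 1 mod 23. 223 ≡ 3 mod 22. So 18^{223} ≡ 18^{3} ≡ 13 mod 23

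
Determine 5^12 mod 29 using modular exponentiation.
By repeated squaring (mod 29): 5^{1}≡5, 5^{2}≡25, 5^{4}≡16, 5^{8}≡24. Then 5^{12} = 5^{8+4} ≡ 24 × 16 ≡ 7 (mod 29)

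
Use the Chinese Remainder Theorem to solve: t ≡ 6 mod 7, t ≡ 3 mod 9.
M = 7 × 9 = 63. M₁ = 9, y₁ ≡ 4 mod 7. M₂ = 7, y₂ ≡ 4 mod 9. t = 6×9×4 + 3×7×4 ≡ 48 mod 63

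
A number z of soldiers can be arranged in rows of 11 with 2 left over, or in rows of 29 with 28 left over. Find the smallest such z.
M = 11 × 29 = 319. M₁ = 29, y₁ ≡ 8 (mod 11). M₂ = 11, y₂ ≡ 8 (mod 29). z = 2×29×8 + 28×11×8 ≡ 57 (mod 319)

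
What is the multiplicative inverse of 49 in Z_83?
Since 83 is prime, by Fermat 49^(-1) ≡ 49^{81} ≡ 61 (mod 83). Verify: 49 × 61 = 2989 ≡ 1 (mod 83)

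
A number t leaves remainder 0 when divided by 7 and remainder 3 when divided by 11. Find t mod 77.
M = 7 × 11 = 77. M₁ = 11, y₁ ≡ 2 mod 7. M₂ = 7, y₂ ≡ 8 mod 11. t = 0×11×2 + 3×7×8 ≡ 14 mod 77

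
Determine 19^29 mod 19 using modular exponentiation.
By repeated squaring mod 19: 19^{1}≡0, 19^{2}≡0, 19^{4}≡0, 19^{8}≡0, 19^{16}≡0. Then 19^{29} = 19^{16+8+4+1} ≡ 0 × 0 × 0 × 0 ≡ 0 mod 19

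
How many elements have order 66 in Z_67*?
A prime p has φ(p-1) primitive roots; here φ(66) = 20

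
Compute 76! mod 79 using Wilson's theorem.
(78)! = (76)! × (77) × (78) ≡ -1 mod 79. So (76)! ≡ -1 × [(78)(77)]^(-1) ≡ 39 mod 79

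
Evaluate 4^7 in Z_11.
By repeated squaring mod 11: 4^{1}≡4, 4^{2}≡5, 4^{4}≡3. Then 4^{7} = 4^{4+2+1} ≡ 3 × 5 × 4 ≡ 5 mod 11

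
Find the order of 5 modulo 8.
Powers of 5 mod 8: 5^1≡5, 5^2≡1. ord_8(5) = 2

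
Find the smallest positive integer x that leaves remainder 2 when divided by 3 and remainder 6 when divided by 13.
M = 3 × 13 = 39. M₁ = 13, y₁ ≡ 1 mod 3. M₂ = 3, y₂ ≡ 9 mod 13. x = 2×13×1 + 6×3×9 ≡ 32 mod 39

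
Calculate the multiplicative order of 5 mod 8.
Powers of 5 mod 8: 5^1≡5, 5^2≡1. ord_8(5) = 2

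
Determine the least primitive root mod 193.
g = 5. For each prime q|192: 5^{96}≡192, 5^{64}≡84, none ≡ 1, so ord_193(5) = 192 and 5 is a primitive root.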